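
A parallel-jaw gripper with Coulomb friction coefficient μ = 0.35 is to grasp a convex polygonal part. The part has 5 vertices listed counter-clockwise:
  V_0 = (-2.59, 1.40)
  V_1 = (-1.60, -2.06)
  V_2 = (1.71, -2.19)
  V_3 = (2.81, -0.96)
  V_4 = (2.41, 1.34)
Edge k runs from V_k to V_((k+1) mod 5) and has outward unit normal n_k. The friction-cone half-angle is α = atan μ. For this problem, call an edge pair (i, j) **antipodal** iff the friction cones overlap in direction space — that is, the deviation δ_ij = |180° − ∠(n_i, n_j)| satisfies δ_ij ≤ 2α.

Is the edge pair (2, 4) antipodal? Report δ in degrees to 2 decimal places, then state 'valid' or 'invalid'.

δ = 48.88°, invalid

α = atan 0.35 = 19.29°;  2α = 38.58°
edge 2: e_2 = (+1.10, +1.23);  n_2 = (+0.7454, -0.6666)
edge 4: e_4 = (-5.00, +0.06);  n_4 = (+0.0120, +0.9999)
∠(n_2, n_4) = 131.12°
δ = |180° − 131.12°| = 48.88°
48.88° > 2α = 38.58°  →  invalid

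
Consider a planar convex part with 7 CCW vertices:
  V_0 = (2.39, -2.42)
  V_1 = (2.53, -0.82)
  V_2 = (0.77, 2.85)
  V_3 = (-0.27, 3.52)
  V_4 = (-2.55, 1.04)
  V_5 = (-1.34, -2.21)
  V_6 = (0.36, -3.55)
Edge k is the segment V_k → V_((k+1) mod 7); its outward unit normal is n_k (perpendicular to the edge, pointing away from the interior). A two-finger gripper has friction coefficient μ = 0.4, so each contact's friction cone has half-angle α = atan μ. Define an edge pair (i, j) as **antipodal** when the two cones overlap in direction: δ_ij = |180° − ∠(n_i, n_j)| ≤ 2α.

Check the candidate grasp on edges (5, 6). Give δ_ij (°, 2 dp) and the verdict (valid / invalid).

α = atan 0.4 = 21.80°;  2α = 43.60°
edge 5: e_5 = (+1.70, -1.34);  n_5 = (-0.6190, -0.7854)
edge 6: e_6 = (+2.03, +1.13);  n_6 = (+0.4864, -0.8738)
∠(n_5, n_6) = 67.35°
δ = |180° − 67.35°| = 112.65°
112.65° > 2α = 43.60°  →  invalid

δ = 112.65°, invalid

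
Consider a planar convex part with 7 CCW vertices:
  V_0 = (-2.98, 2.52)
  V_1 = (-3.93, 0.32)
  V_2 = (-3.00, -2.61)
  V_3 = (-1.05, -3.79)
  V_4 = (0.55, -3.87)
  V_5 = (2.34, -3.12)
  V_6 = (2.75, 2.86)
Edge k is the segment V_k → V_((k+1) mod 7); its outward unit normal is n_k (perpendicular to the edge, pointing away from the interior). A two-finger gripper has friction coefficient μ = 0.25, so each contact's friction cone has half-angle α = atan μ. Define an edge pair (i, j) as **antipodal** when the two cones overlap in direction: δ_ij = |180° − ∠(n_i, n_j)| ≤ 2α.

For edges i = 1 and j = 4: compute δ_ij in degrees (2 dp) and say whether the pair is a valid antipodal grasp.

α = atan 0.25 = 14.04°;  2α = 28.07°
edge 1: e_1 = (+0.93, -2.93);  n_1 = (-0.9531, -0.3025)
edge 4: e_4 = (+1.79, +0.75);  n_4 = (+0.3864, -0.9223)
∠(n_1, n_4) = 95.12°
δ = |180° − 95.12°| = 84.88°
84.88° > 2α = 28.07°  →  invalid

δ = 84.88°, invalid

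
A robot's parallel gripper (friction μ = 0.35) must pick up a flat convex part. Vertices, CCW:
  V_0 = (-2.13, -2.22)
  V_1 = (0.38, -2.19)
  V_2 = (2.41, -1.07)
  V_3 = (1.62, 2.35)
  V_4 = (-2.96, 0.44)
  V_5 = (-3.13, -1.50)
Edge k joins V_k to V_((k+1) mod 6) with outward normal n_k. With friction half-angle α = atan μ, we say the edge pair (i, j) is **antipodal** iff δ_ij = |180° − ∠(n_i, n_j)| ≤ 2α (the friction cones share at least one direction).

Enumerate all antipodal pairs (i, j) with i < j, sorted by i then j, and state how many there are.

α = atan 0.35 = 19.29°;  2α = 38.58°
n_0 = (+0.0120, -0.9999)
n_1 = (+0.4831, -0.8756)
n_2 = (+0.9743, +0.2251)
n_3 = (-0.3849, +0.9230)
n_4 = (-0.9962, +0.0873)
n_5 = (-0.5843, -0.8115)
  (0,1): δ = 151.80°  ·
  (0,2): δ = 77.68°  ·
  (0,3): δ = 21.95°  ✓
  (0,4): δ = 84.31°  ·
  (0,5): δ = 143.56°  ·
  (1,2): δ = 105.88°  ·
  (1,3): δ = 6.25°  ✓
  (1,4): δ = 56.11°  ·
  (1,5): δ = 115.36°  ·
  (2,3): δ = 80.37°  ·
  (2,4): δ = 18.01°  ✓
  (2,5): δ = 41.24°  ·
  (3,4): δ = 117.65°  ·
  (3,5): δ = 58.39°  ·
  (4,5): δ = 120.75°  ·
antipodal pairs: 3

count = 3; pairs: (0,3), (1,3), (2,4)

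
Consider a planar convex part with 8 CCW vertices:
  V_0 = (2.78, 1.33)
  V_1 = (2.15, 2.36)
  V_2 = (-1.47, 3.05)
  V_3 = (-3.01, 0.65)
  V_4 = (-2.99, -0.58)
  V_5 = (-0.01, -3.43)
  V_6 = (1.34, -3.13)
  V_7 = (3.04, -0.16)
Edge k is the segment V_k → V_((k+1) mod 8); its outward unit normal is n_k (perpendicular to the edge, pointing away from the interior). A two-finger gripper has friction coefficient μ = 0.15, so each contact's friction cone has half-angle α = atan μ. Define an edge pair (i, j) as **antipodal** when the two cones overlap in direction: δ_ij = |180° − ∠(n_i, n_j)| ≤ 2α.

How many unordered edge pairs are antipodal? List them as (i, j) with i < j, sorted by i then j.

α = atan 0.15 = 8.53°;  2α = 17.06°
n_0 = (+0.8531, +0.5218)
n_1 = (+0.1872, +0.9823)
n_2 = (-0.8416, +0.5400)
n_3 = (-0.9999, -0.0163)
n_4 = (-0.6912, -0.7227)
n_5 = (+0.2169, -0.9762)
n_6 = (+0.8679, -0.4968)
n_7 = (+0.9851, +0.1719)
  (0,1): δ = 132.24°  ·
  (0,2): δ = 64.14°  ·
  (0,3): δ = 30.52°  ·
  (0,4): δ = 14.83°  ✓
  (0,5): δ = 71.08°  ·
  (0,6): δ = 118.76°  ·
  (0,7): δ = 158.45°  ·
  (1,2): δ = 111.90°  ·
  (1,3): δ = 78.28°  ·
  (1,4): δ = 32.93°  ·
  (1,5): δ = 23.32°  ·
  (1,6): δ = 71.01°  ·
  (1,7): δ = 110.69°  ·
  (2,3): δ = 146.38°  ·
  (2,4): δ = 101.04°  ·
  (2,5): δ = 44.78°  ·
  (2,6): δ = 2.90°  ✓
  (2,7): δ = 42.59°  ·
  (3,4): δ = 134.65°  ·
  (3,5): δ = 78.40°  ·
  (3,6): δ = 30.72°  ·
  (3,7): δ = 8.97°  ✓
  (4,5): δ = 123.75°  ·
  (4,6): δ = 76.06°  ·
  (4,7): δ = 36.38°  ·
  (5,6): δ = 132.32°  ·
  (5,7): δ = 92.63°  ·
  (6,7): δ = 140.32°  ·
antipodal pairs: 3

count = 3; pairs: (0,4), (2,6), (3,7)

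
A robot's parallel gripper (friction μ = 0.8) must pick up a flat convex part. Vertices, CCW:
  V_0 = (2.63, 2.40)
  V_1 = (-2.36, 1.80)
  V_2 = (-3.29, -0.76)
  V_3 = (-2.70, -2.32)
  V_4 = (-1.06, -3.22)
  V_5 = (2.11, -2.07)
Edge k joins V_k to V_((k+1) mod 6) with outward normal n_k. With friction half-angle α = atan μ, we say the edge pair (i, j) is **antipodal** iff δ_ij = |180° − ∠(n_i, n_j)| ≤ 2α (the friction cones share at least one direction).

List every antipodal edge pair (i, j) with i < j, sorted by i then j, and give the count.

α = atan 0.8 = 38.66°;  2α = 77.32°
n_0 = (-0.1194, +0.9928)
n_1 = (-0.9399, +0.3414)
n_2 = (-0.9353, -0.3538)
n_3 = (-0.4811, -0.8767)
n_4 = (+0.3410, -0.9401)
n_5 = (+0.9933, -0.1156)
  (0,1): δ = 116.82°  ·
  (0,2): δ = 76.14°  ✓
  (0,3): δ = 35.61°  ✓
  (0,4): δ = 13.08°  ✓
  (0,5): δ = 76.51°  ✓
  (1,2): δ = 139.32°  ·
  (1,3): δ = 98.79°  ·
  (1,4): δ = 50.10°  ✓
  (1,5): δ = 13.33°  ✓
  (2,3): δ = 139.47°  ·
  (2,4): δ = 90.78°  ·
  (2,5): δ = 27.35°  ✓
  (3,4): δ = 131.30°  ·
  (3,5): δ = 67.88°  ✓
  (4,5): δ = 116.58°  ·
antipodal pairs: 8

count = 8; pairs: (0,2), (0,3), (0,4), (0,5), (1,4), (1,5), (2,5), (3,5)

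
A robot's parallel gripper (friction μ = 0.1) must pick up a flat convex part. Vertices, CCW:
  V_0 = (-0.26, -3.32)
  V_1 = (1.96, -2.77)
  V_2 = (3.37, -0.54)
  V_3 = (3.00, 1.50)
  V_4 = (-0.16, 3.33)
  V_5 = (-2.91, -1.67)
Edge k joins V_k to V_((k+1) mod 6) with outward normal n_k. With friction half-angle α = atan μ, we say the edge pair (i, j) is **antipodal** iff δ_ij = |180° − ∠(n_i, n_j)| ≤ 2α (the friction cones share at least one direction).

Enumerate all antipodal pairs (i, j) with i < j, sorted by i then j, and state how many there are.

count = 2; pairs: (1,4), (3,5)

α = atan 0.1 = 5.71°;  2α = 11.42°
n_0 = (+0.2405, -0.9707)
n_1 = (+0.8452, -0.5344)
n_2 = (+0.9839, +0.1785)
n_3 = (+0.5011, +0.8654)
n_4 = (-0.8762, +0.4819)
n_5 = (-0.5286, -0.8489)
  (0,1): δ = 136.22°  ·
  (0,2): δ = 93.63°  ·
  (0,3): δ = 43.99°  ·
  (0,4): δ = 47.27°  ·
  (0,5): δ = 134.18°  ·
  (1,2): δ = 137.42°  ·
  (1,3): δ = 87.77°  ·
  (1,4): δ = 3.49°  ✓
  (1,5): δ = 90.40°  ·
  (2,3): δ = 130.36°  ·
  (2,4): δ = 39.09°  ·
  (2,5): δ = 47.81°  ·
  (3,4): δ = 88.74°  ·
  (3,5): δ = 1.83°  ✓
  (4,5): δ = 93.10°  ·
antipodal pairs: 2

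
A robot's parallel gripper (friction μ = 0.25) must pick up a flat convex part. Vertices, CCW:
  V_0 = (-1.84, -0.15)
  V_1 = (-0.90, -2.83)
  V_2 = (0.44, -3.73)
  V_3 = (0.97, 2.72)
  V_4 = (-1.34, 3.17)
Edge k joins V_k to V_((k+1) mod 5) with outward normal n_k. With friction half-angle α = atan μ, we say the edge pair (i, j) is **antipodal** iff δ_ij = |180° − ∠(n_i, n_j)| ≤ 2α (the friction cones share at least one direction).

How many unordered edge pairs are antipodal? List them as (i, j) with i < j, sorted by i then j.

count = 3; pairs: (0,2), (1,3), (2,4)

α = atan 0.25 = 14.04°;  2α = 28.07°
n_0 = (-0.9436, -0.3310)
n_1 = (-0.5576, -0.8301)
n_2 = (+0.9966, -0.0819)
n_3 = (+0.1912, +0.9815)
n_4 = (-0.9888, +0.1489)
  (0,1): δ = 143.22°  ·
  (0,2): δ = 24.03°  ✓
  (0,3): δ = 59.65°  ·
  (0,4): δ = 152.11°  ·
  (1,2): δ = 60.81°  ·
  (1,3): δ = 22.86°  ✓
  (1,4): δ = 115.32°  ·
  (2,3): δ = 96.33°  ·
  (2,4): δ = 3.87°  ✓
  (3,4): δ = 87.54°  ·
antipodal pairs: 3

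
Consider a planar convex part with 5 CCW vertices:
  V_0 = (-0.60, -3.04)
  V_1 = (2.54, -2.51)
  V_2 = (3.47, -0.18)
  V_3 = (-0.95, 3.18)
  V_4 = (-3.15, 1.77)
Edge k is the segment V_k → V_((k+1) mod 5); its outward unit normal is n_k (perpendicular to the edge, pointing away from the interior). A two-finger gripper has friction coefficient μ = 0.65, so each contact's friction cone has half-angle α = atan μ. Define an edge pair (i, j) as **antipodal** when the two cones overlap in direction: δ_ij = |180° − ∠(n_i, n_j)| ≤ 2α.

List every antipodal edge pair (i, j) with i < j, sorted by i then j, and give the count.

count = 5; pairs: (0,2), (0,3), (1,3), (1,4), (2,4)

α = atan 0.65 = 33.02°;  2α = 66.05°
n_0 = (+0.1664, -0.9861)
n_1 = (+0.9288, -0.3707)
n_2 = (+0.6052, +0.7961)
n_3 = (-0.5396, +0.8419)
n_4 = (-0.8835, -0.4684)
  (0,1): δ = 121.34°  ·
  (0,2): δ = 46.82°  ✓
  (0,3): δ = 23.08°  ✓
  (0,4): δ = 108.35°  ·
  (1,2): δ = 105.48°  ·
  (1,3): δ = 35.58°  ✓
  (1,4): δ = 49.69°  ✓
  (2,3): δ = 110.10°  ·
  (2,4): δ = 24.83°  ✓
  (3,4): δ = 94.73°  ·
antipodal pairs: 5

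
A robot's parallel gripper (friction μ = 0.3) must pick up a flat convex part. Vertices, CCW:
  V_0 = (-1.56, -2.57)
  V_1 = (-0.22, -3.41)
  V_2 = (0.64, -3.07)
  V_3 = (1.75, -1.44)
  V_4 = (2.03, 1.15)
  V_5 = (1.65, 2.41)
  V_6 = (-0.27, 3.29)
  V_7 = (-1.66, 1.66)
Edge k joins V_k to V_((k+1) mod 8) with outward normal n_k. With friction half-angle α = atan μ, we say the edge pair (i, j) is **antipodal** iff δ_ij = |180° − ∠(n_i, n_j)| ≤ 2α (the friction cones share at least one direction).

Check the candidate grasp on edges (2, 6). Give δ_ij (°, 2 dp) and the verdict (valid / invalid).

α = atan 0.3 = 16.70°;  2α = 33.40°
edge 2: e_2 = (+1.11, +1.63);  n_2 = (+0.8265, -0.5629)
edge 6: e_6 = (-1.39, -1.63);  n_6 = (-0.7609, +0.6489)
∠(n_2, n_6) = 173.80°
δ = |180° − 173.80°| = 6.20°
6.20° ≤ 2α = 33.40°  →  valid

δ = 6.20°, valid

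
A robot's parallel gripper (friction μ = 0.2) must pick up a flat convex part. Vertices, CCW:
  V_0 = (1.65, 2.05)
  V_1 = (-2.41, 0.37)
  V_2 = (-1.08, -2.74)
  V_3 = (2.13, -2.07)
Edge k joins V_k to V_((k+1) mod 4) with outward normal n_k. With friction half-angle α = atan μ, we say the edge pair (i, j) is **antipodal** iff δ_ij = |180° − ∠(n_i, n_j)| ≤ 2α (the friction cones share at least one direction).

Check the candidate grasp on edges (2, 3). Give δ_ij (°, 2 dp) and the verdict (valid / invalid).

α = atan 0.2 = 11.31°;  2α = 22.62°
edge 2: e_2 = (+3.21, +0.67);  n_2 = (+0.2043, -0.9789)
edge 3: e_3 = (-0.48, +4.12);  n_3 = (+0.9933, +0.1157)
∠(n_2, n_3) = 84.86°
δ = |180° − 84.86°| = 95.14°
95.14° > 2α = 22.62°  →  invalid

δ = 95.14°, invalid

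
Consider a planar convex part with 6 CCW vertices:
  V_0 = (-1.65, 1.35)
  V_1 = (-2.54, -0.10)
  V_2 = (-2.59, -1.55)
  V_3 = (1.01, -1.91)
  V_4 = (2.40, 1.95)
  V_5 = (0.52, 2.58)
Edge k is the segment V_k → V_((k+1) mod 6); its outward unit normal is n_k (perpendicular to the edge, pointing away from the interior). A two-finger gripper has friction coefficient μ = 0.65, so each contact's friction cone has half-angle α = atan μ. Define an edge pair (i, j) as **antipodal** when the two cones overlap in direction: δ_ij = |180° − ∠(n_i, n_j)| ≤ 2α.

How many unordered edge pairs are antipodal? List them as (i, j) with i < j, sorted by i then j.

α = atan 0.65 = 33.02°;  2α = 66.05°
n_0 = (-0.8523, +0.5231)
n_1 = (-0.9994, +0.0345)
n_2 = (-0.0995, -0.9950)
n_3 = (+0.9409, -0.3388)
n_4 = (+0.3177, +0.9482)
n_5 = (-0.4931, +0.8700)
  (0,1): δ = 150.43°  ·
  (0,2): δ = 64.17°  ✓
  (0,3): δ = 11.74°  ✓
  (0,4): δ = 103.01°  ·
  (0,5): δ = 151.09°  ·
  (1,2): δ = 93.74°  ·
  (1,3): δ = 17.83°  ✓
  (1,4): δ = 73.45°  ·
  (1,5): δ = 121.52°  ·
  (2,3): δ = 104.09°  ·
  (2,4): δ = 12.82°  ✓
  (2,5): δ = 35.26°  ✓
  (3,4): δ = 88.72°  ·
  (3,5): δ = 40.65°  ✓
  (4,5): δ = 131.93°  ·
antipodal pairs: 6

count = 6; pairs: (0,2), (0,3), (1,3), (2,4), (2,5), (3,5)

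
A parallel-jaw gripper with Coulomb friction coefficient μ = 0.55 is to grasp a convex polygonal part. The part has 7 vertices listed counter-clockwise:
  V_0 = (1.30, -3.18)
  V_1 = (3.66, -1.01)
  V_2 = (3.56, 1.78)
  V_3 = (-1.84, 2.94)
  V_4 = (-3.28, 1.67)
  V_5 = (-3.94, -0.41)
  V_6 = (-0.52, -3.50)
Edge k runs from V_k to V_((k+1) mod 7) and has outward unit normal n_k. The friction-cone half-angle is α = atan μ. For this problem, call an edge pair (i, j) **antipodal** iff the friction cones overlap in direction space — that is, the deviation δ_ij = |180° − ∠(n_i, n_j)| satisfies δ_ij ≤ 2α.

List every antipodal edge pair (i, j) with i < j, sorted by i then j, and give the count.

α = atan 0.55 = 28.81°;  2α = 57.62°
n_0 = (+0.6769, -0.7361)
n_1 = (+0.9994, +0.0358)
n_2 = (+0.2100, +0.9777)
n_3 = (-0.6614, +0.7500)
n_4 = (-0.9532, +0.3024)
n_5 = (-0.6704, -0.7420)
n_6 = (+0.1732, -0.9849)
  (0,1): δ = 130.55°  ·
  (0,2): δ = 54.72°  ✓
  (0,3): δ = 1.19°  ✓
  (0,4): δ = 29.80°  ✓
  (0,5): δ = 95.30°  ·
  (0,6): δ = 147.37°  ·
  (1,2): δ = 104.18°  ·
  (1,3): δ = 50.64°  ✓
  (1,4): δ = 19.66°  ✓
  (1,5): δ = 45.85°  ✓
  (1,6): δ = 97.92°  ·
  (2,3): δ = 126.47°  ·
  (2,4): δ = 95.48°  ·
  (2,5): δ = 29.97°  ✓
  (2,6): δ = 22.10°  ✓
  (3,4): δ = 149.02°  ·
  (3,5): δ = 83.51°  ·
  (3,6): δ = 31.44°  ✓
  (4,5): δ = 114.49°  ·
  (4,6): δ = 62.42°  ·
  (5,6): δ = 127.93°  ·
antipodal pairs: 9

count = 9; pairs: (0,2), (0,3), (0,4), (1,3), (1,4), (1,5), (2,5), (2,6), (3,6)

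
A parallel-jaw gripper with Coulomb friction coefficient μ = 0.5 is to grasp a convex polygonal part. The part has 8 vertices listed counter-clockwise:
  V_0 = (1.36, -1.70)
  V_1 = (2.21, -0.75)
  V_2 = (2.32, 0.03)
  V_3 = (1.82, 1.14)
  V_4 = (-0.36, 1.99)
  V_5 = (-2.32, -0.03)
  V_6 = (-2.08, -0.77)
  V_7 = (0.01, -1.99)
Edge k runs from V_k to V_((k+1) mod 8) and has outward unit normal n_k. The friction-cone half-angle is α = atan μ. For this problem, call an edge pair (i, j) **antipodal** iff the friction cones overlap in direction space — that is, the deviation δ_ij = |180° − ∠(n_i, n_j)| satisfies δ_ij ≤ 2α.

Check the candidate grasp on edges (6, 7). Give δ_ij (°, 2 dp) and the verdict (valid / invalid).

δ = 137.60°, invalid

α = atan 0.5 = 26.57°;  2α = 53.13°
edge 6: e_6 = (+2.09, -1.22);  n_6 = (-0.5041, -0.8636)
edge 7: e_7 = (+1.35, +0.29);  n_7 = (+0.2100, -0.9777)
∠(n_6, n_7) = 42.40°
δ = |180° − 42.40°| = 137.60°
137.60° > 2α = 53.13°  →  invalid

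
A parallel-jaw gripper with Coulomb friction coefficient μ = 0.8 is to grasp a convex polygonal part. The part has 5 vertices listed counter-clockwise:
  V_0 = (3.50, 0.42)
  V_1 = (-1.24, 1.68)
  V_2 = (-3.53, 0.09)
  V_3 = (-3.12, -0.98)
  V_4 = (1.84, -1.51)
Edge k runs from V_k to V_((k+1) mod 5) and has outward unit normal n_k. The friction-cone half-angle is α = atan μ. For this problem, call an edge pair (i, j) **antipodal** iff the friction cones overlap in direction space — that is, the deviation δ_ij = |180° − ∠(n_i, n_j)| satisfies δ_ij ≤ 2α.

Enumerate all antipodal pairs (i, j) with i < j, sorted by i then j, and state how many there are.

α = atan 0.8 = 38.66°;  2α = 77.32°
n_0 = (+0.2569, +0.9664)
n_1 = (-0.5703, +0.8214)
n_2 = (-0.9338, -0.3578)
n_3 = (-0.1062, -0.9943)
n_4 = (+0.7581, -0.6521)
  (0,1): δ = 130.34°  ·
  (0,2): δ = 54.15°  ✓
  (0,3): δ = 8.79°  ✓
  (0,4): δ = 64.19°  ✓
  (1,2): δ = 103.81°  ·
  (1,3): δ = 40.87°  ✓
  (1,4): δ = 14.53°  ✓
  (2,3): δ = 117.06°  ·
  (2,4): δ = 61.66°  ✓
  (3,4): δ = 124.60°  ·
antipodal pairs: 6

count = 6; pairs: (0,2), (0,3), (0,4), (1,3), (1,4), (2,4)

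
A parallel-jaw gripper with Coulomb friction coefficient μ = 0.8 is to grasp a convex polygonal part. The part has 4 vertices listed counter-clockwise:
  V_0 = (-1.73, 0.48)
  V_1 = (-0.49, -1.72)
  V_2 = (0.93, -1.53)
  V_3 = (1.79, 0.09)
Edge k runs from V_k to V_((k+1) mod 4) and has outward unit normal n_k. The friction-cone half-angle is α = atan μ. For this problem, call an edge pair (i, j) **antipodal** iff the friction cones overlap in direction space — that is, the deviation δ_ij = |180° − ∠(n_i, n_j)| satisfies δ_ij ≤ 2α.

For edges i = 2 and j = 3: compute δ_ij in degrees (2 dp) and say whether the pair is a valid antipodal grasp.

α = atan 0.8 = 38.66°;  2α = 77.32°
edge 2: e_2 = (+0.86, +1.62);  n_2 = (+0.8833, -0.4689)
edge 3: e_3 = (-3.52, +0.39);  n_3 = (+0.1101, +0.9939)
∠(n_2, n_3) = 111.64°
δ = |180° − 111.64°| = 68.36°
68.36° ≤ 2α = 77.32°  →  valid

δ = 68.36°, valid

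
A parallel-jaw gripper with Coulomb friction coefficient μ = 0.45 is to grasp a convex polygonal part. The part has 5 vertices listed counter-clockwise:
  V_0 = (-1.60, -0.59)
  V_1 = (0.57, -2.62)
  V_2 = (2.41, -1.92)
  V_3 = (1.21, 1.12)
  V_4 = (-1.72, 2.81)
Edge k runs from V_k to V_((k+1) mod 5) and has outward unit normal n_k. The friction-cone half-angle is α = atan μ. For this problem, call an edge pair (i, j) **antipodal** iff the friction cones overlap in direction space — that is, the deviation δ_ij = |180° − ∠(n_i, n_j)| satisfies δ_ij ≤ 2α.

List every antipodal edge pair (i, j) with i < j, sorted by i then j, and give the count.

α = atan 0.45 = 24.23°;  2α = 48.46°
n_0 = (-0.6832, -0.7303)
n_1 = (+0.3556, -0.9346)
n_2 = (+0.9302, +0.3672)
n_3 = (+0.4996, +0.8662)
n_4 = (-0.9994, -0.0353)
  (0,1): δ = 116.08°  ·
  (0,2): δ = 25.37°  ✓
  (0,3): δ = 13.11°  ✓
  (0,4): δ = 135.11°  ·
  (1,2): δ = 89.29°  ·
  (1,3): δ = 50.80°  ·
  (1,4): δ = 71.19°  ·
  (2,3): δ = 141.52°  ·
  (2,4): δ = 19.52°  ✓
  (3,4): δ = 58.00°  ·
antipodal pairs: 3

count = 3; pairs: (0,2), (0,3), (2,4)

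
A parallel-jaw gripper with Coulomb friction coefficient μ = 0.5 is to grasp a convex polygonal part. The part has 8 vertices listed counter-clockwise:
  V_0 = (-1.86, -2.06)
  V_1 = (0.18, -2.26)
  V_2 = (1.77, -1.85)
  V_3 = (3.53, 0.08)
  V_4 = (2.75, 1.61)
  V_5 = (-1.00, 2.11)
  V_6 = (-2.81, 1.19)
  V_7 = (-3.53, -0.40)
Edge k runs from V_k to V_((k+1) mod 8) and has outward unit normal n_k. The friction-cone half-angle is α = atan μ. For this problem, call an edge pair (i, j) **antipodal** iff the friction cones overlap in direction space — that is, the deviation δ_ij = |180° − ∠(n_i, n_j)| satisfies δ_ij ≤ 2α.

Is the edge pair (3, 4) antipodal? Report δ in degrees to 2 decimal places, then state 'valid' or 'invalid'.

α = atan 0.5 = 26.57°;  2α = 53.13°
edge 3: e_3 = (-0.78, +1.53);  n_3 = (+0.8909, +0.4542)
edge 4: e_4 = (-3.75, +0.50);  n_4 = (+0.1322, +0.9912)
∠(n_3, n_4) = 55.39°
δ = |180° − 55.39°| = 124.61°
124.61° > 2α = 53.13°  →  invalid

δ = 124.61°, invalid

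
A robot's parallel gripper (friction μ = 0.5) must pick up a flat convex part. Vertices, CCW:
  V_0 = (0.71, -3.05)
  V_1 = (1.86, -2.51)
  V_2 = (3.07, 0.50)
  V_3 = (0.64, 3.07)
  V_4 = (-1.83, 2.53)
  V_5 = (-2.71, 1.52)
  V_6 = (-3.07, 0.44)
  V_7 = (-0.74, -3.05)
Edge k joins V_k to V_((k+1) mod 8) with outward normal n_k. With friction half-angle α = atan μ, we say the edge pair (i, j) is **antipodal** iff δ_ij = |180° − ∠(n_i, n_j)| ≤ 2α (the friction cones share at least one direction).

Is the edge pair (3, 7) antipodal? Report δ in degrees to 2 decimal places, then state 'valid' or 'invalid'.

α = atan 0.5 = 26.57°;  2α = 53.13°
edge 3: e_3 = (-2.47, -0.54);  n_3 = (-0.2136, +0.9769)
edge 7: e_7 = (+1.45, +0.00);  n_7 = (+0.0000, -1.0000)
∠(n_3, n_7) = 167.67°
δ = |180° − 167.67°| = 12.33°
12.33° ≤ 2α = 53.13°  →  valid

δ = 12.33°, valid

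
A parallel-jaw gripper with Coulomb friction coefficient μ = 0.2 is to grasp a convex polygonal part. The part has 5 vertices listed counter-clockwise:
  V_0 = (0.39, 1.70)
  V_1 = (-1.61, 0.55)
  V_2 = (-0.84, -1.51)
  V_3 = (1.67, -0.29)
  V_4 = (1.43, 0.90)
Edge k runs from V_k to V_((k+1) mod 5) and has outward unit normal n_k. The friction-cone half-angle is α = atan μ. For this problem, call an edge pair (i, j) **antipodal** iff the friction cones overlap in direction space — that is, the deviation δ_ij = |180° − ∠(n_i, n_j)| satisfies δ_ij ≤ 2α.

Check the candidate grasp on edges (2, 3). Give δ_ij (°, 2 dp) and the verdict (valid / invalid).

α = atan 0.2 = 11.31°;  2α = 22.62°
edge 2: e_2 = (+2.51, +1.22);  n_2 = (+0.4372, -0.8994)
edge 3: e_3 = (-0.24, +1.19);  n_3 = (+0.9803, +0.1977)
∠(n_2, n_3) = 75.48°
δ = |180° − 75.48°| = 104.52°
104.52° > 2α = 22.62°  →  invalid

δ = 104.52°, invalid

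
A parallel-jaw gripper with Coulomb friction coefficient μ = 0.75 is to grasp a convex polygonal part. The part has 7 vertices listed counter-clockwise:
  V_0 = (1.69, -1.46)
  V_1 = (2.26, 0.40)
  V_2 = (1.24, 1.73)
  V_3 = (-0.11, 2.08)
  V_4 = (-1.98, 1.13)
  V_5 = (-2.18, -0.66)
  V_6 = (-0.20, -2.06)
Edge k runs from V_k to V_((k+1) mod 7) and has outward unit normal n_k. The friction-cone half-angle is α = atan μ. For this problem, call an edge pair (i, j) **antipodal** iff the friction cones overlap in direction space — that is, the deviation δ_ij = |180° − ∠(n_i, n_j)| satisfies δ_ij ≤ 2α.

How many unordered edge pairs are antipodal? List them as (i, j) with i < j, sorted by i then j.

α = atan 0.75 = 36.87°;  2α = 73.74°
n_0 = (+0.9561, -0.2930)
n_1 = (+0.7935, +0.6086)
n_2 = (+0.2510, +0.9680)
n_3 = (-0.4529, +0.8915)
n_4 = (-0.9938, +0.1110)
n_5 = (-0.5773, -0.8165)
n_6 = (+0.3026, -0.9531)
  (0,1): δ = 125.48°  ·
  (0,2): δ = 87.50°  ·
  (0,3): δ = 46.03°  ✓
  (0,4): δ = 10.66°  ✓
  (0,5): δ = 71.77°  ✓
  (0,6): δ = 124.65°  ·
  (1,2): δ = 142.02°  ·
  (1,3): δ = 100.55°  ·
  (1,4): δ = 43.86°  ✓
  (1,5): δ = 17.25°  ✓
  (1,6): δ = 70.13°  ✓
  (2,3): δ = 138.53°  ·
  (2,4): δ = 81.84°  ·
  (2,5): δ = 20.73°  ✓
  (2,6): δ = 32.15°  ✓
  (3,4): δ = 123.31°  ·
  (3,5): δ = 62.19°  ✓
  (3,6): δ = 9.32°  ✓
  (4,5): δ = 118.89°  ·
  (4,6): δ = 66.01°  ✓
  (5,6): δ = 127.12°  ·
antipodal pairs: 11

count = 11; pairs: (0,3), (0,4), (0,5), (1,4), (1,5), (1,6), (2,5), (2,6), (3,5), (3,6), (4,6)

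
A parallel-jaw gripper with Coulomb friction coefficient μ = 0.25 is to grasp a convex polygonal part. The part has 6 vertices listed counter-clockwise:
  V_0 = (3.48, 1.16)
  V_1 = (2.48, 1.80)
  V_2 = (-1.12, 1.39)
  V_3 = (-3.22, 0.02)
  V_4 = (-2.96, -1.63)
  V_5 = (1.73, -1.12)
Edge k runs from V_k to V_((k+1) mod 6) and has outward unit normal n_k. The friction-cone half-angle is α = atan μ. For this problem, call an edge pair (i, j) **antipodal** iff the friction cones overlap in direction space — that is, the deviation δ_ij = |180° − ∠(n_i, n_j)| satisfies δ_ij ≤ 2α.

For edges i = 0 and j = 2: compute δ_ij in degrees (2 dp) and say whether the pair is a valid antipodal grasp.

α = atan 0.25 = 14.04°;  2α = 28.07°
edge 0: e_0 = (-1.00, +0.64);  n_0 = (+0.5391, +0.8423)
edge 2: e_2 = (-2.10, -1.37);  n_2 = (-0.5464, +0.8375)
∠(n_0, n_2) = 65.74°
δ = |180° − 65.74°| = 114.26°
114.26° > 2α = 28.07°  →  invalid

δ = 114.26°, invalid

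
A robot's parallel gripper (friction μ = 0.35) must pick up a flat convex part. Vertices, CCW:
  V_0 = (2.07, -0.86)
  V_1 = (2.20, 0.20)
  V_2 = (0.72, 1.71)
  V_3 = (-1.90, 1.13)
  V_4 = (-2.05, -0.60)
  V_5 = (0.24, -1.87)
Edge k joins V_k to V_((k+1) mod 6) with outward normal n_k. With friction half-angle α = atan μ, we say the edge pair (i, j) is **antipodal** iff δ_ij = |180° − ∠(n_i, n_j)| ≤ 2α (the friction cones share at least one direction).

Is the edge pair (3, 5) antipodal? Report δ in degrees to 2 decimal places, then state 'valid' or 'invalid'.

α = atan 0.35 = 19.29°;  2α = 38.58°
edge 3: e_3 = (-0.15, -1.73);  n_3 = (-0.9963, +0.0864)
edge 5: e_5 = (+1.83, +1.01);  n_5 = (+0.4832, -0.8755)
∠(n_3, n_5) = 123.85°
δ = |180° − 123.85°| = 56.15°
56.15° > 2α = 38.58°  →  invalid

δ = 56.15°, invalid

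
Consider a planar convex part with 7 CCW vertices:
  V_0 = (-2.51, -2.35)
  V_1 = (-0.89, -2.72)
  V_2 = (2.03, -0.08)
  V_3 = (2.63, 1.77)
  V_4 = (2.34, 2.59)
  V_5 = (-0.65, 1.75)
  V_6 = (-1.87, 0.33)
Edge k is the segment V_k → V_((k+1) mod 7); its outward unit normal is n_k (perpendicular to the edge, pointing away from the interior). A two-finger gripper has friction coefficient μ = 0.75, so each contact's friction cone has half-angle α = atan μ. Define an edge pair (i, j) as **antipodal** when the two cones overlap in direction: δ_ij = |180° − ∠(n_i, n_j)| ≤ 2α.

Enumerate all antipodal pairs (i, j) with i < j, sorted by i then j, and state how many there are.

count = 11; pairs: (0,3), (0,4), (0,5), (1,4), (1,5), (1,6), (2,4), (2,5), (2,6), (3,5), (3,6)

α = atan 0.75 = 36.87°;  2α = 73.74°
n_0 = (-0.2227, -0.9749)
n_1 = (+0.6706, -0.7418)
n_2 = (+0.9512, -0.3085)
n_3 = (+0.9428, +0.3334)
n_4 = (-0.2705, +0.9627)
n_5 = (-0.7585, +0.6517)
n_6 = (-0.9727, +0.2323)
  (0,1): δ = 125.02°  ·
  (0,2): δ = 95.10°  ·
  (0,3): δ = 57.66°  ✓
  (0,4): δ = 28.56°  ✓
  (0,5): δ = 62.20°  ✓
  (0,6): δ = 89.43°  ·
  (1,2): δ = 150.09°  ·
  (1,3): δ = 112.64°  ·
  (1,4): δ = 26.43°  ✓
  (1,5): δ = 7.22°  ✓
  (1,6): δ = 34.45°  ✓
  (2,3): δ = 142.55°  ·
  (2,4): δ = 56.34°  ✓
  (2,5): δ = 22.70°  ✓
  (2,6): δ = 4.54°  ✓
  (3,4): δ = 93.78°  ·
  (3,5): δ = 60.14°  ✓
  (3,6): δ = 32.91°  ✓
  (4,5): δ = 146.36°  ·
  (4,6): δ = 119.12°  ·
  (5,6): δ = 152.76°  ·
antipodal pairs: 11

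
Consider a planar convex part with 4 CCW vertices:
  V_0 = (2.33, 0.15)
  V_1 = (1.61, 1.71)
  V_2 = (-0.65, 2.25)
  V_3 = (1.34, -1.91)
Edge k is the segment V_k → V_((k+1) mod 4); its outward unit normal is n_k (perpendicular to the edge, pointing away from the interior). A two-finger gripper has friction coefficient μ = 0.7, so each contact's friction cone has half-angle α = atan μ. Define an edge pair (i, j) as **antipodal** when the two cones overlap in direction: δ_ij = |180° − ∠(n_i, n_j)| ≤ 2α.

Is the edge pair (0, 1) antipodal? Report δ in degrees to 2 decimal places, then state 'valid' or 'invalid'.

δ = 128.21°, invalid

α = atan 0.7 = 34.99°;  2α = 69.98°
edge 0: e_0 = (-0.72, +1.56);  n_0 = (+0.9080, +0.4191)
edge 1: e_1 = (-2.26, +0.54);  n_1 = (+0.2324, +0.9726)
∠(n_0, n_1) = 51.79°
δ = |180° − 51.79°| = 128.21°
128.21° > 2α = 69.98°  →  invalid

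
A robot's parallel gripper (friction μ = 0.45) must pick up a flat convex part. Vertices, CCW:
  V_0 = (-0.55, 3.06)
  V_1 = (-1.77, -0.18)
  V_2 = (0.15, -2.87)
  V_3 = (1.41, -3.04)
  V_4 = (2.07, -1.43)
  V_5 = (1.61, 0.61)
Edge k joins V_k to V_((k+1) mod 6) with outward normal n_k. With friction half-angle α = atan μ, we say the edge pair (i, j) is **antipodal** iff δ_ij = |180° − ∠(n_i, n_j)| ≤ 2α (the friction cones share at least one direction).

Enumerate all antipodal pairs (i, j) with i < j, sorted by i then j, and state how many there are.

α = atan 0.45 = 24.23°;  2α = 48.46°
n_0 = (-0.9359, +0.3524)
n_1 = (-0.8139, -0.5810)
n_2 = (-0.1337, -0.9910)
n_3 = (+0.9253, -0.3793)
n_4 = (+0.9755, +0.2200)
n_5 = (+0.7501, +0.6613)
  (0,1): δ = 123.85°  ·
  (0,2): δ = 77.05°  ·
  (0,3): δ = 1.66°  ✓
  (0,4): δ = 33.34°  ✓
  (0,5): δ = 62.03°  ·
  (1,2): δ = 133.20°  ·
  (1,3): δ = 57.81°  ·
  (1,4): δ = 22.81°  ✓
  (1,5): δ = 5.88°  ✓
  (2,3): δ = 104.61°  ·
  (2,4): δ = 69.61°  ·
  (2,5): δ = 40.92°  ✓
  (3,4): δ = 145.00°  ·
  (3,5): δ = 116.31°  ·
  (4,5): δ = 151.31°  ·
antipodal pairs: 5

count = 5; pairs: (0,3), (0,4), (1,4), (1,5), (2,5)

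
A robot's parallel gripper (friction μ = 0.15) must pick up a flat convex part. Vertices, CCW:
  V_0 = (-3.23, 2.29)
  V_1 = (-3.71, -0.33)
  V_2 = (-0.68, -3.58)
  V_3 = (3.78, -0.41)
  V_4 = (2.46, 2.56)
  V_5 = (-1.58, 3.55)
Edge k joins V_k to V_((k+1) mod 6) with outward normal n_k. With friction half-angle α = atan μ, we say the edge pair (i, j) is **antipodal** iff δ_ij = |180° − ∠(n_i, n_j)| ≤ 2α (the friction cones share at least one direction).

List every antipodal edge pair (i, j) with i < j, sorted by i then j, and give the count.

count = 1; pairs: (2,5)

α = atan 0.15 = 8.53°;  2α = 17.06°
n_0 = (-0.9836, +0.1802)
n_1 = (-0.7314, -0.6819)
n_2 = (+0.5793, -0.8151)
n_3 = (+0.9138, +0.4061)
n_4 = (+0.2380, +0.9713)
n_5 = (-0.6069, +0.7948)
  (0,1): δ = 126.62°  ·
  (0,2): δ = 44.21°  ·
  (0,3): δ = 34.34°  ·
  (0,4): δ = 86.61°  ·
  (0,5): δ = 137.75°  ·
  (1,2): δ = 97.59°  ·
  (1,3): δ = 19.03°  ·
  (1,4): δ = 33.24°  ·
  (1,5): δ = 84.37°  ·
  (2,3): δ = 101.44°  ·
  (2,4): δ = 49.17°  ·
  (2,5): δ = 1.96°  ✓
  (3,4): δ = 127.73°  ·
  (3,5): δ = 76.60°  ·
  (4,5): δ = 128.86°  ·
antipodal pairs: 1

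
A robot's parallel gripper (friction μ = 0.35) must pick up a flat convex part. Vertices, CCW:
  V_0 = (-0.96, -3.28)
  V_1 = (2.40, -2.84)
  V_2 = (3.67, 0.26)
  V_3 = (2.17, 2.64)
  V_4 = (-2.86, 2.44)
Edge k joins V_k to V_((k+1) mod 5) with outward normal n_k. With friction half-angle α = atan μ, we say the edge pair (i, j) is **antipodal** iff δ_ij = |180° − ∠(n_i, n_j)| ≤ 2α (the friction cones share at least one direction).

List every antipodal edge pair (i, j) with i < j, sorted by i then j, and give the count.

α = atan 0.35 = 19.29°;  2α = 38.58°
n_0 = (+0.1298, -0.9915)
n_1 = (+0.9254, -0.3791)
n_2 = (+0.8460, +0.5332)
n_3 = (-0.0397, +0.9992)
n_4 = (-0.9490, -0.3152)
  (0,1): δ = 119.74°  ·
  (0,2): δ = 65.24°  ·
  (0,3): δ = 5.18°  ✓
  (0,4): δ = 100.91°  ·
  (1,2): δ = 125.50°  ·
  (1,3): δ = 65.45°  ·
  (1,4): δ = 40.65°  ·
  (2,3): δ = 119.94°  ·
  (2,4): δ = 13.85°  ✓
  (3,4): δ = 73.90°  ·
antipodal pairs: 2

count = 2; pairs: (0,3), (2,4)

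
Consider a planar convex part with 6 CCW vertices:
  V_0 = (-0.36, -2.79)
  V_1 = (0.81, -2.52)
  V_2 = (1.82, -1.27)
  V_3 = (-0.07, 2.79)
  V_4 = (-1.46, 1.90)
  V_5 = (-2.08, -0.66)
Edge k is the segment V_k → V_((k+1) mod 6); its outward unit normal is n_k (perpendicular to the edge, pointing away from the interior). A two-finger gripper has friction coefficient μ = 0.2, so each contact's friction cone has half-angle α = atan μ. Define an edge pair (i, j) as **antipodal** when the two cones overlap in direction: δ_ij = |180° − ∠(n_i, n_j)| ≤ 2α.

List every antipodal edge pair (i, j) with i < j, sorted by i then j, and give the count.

count = 3; pairs: (0,3), (1,3), (2,5)

α = atan 0.2 = 11.31°;  2α = 22.62°
n_0 = (+0.2249, -0.9744)
n_1 = (+0.7778, -0.6285)
n_2 = (+0.9066, +0.4220)
n_3 = (-0.5392, +0.8422)
n_4 = (-0.9719, +0.2354)
n_5 = (-0.7780, -0.6283)
  (0,1): δ = 141.93°  ·
  (0,2): δ = 78.03°  ·
  (0,3): δ = 19.64°  ✓
  (0,4): δ = 63.39°  ·
  (0,5): δ = 115.93°  ·
  (1,2): δ = 116.10°  ·
  (1,3): δ = 18.43°  ✓
  (1,4): δ = 25.32°  ·
  (1,5): δ = 77.86°  ·
  (2,3): δ = 82.33°  ·
  (2,4): δ = 38.58°  ·
  (2,5): δ = 13.96°  ✓
  (3,4): δ = 136.25°  ·
  (3,5): δ = 83.71°  ·
  (4,5): δ = 127.46°  ·
antipodal pairs: 3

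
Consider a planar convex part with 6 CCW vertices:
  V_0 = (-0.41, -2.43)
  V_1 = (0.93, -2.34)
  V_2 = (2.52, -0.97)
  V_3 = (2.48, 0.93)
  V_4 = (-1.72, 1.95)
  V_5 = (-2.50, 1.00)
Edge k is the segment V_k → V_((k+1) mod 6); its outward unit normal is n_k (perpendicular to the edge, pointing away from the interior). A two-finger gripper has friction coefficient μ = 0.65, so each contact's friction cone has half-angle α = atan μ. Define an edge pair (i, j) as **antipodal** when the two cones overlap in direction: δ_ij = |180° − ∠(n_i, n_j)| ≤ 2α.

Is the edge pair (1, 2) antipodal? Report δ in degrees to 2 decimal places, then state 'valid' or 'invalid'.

α = atan 0.65 = 33.02°;  2α = 66.05°
edge 1: e_1 = (+1.59, +1.37);  n_1 = (+0.6528, -0.7576)
edge 2: e_2 = (-0.04, +1.90);  n_2 = (+0.9998, +0.0210)
∠(n_1, n_2) = 50.46°
δ = |180° − 50.46°| = 129.54°
129.54° > 2α = 66.05°  →  invalid

δ = 129.54°, invalid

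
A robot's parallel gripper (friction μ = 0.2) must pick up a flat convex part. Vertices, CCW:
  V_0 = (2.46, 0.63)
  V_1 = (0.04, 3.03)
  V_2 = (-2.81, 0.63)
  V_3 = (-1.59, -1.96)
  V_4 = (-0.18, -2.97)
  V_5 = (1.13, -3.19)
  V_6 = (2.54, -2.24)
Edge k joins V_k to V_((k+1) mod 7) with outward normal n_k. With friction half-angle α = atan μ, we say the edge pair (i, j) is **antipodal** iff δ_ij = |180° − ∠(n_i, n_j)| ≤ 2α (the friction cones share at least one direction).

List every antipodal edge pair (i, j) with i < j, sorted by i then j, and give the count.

α = atan 0.2 = 11.31°;  2α = 22.62°
n_0 = (+0.7042, +0.7100)
n_1 = (-0.6441, +0.7649)
n_2 = (-0.9047, -0.4261)
n_3 = (-0.5823, -0.8130)
n_4 = (-0.1656, -0.9862)
n_5 = (+0.5588, -0.8293)
n_6 = (+0.9996, +0.0279)
  (0,1): δ = 95.14°  ·
  (0,2): δ = 20.02°  ✓
  (0,3): δ = 9.15°  ✓
  (0,4): δ = 35.23°  ·
  (0,5): δ = 78.73°  ·
  (0,6): δ = 136.36°  ·
  (1,2): δ = 104.88°  ·
  (1,3): δ = 75.72°  ·
  (1,4): δ = 49.63°  ·
  (1,5): δ = 6.13°  ✓
  (1,6): δ = 51.50°  ·
  (2,3): δ = 150.84°  ·
  (2,4): δ = 124.76°  ·
  (2,5): δ = 81.25°  ·
  (2,6): δ = 23.63°  ·
  (3,4): δ = 153.92°  ·
  (3,5): δ = 110.42°  ·
  (3,6): δ = 52.79°  ·
  (4,5): δ = 136.50°  ·
  (4,6): δ = 78.87°  ·
  (5,6): δ = 122.37°  ·
antipodal pairs: 3

count = 3; pairs: (0,2), (0,3), (1,5)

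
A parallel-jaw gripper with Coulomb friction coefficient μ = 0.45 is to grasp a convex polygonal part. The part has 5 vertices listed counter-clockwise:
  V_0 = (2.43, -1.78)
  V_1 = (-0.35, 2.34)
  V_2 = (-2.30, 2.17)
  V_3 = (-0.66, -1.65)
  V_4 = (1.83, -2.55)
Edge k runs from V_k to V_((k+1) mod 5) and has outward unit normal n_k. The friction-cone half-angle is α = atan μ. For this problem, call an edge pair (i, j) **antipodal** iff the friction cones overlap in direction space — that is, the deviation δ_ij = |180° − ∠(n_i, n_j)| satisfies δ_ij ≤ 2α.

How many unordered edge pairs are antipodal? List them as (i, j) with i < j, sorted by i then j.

α = atan 0.45 = 24.23°;  2α = 48.46°
n_0 = (+0.8289, +0.5593)
n_1 = (-0.0869, +0.9962)
n_2 = (-0.9189, -0.3945)
n_3 = (-0.3399, -0.9405)
n_4 = (+0.7888, -0.6146)
  (0,1): δ = 119.03°  ·
  (0,2): δ = 10.78°  ✓
  (0,3): δ = 36.12°  ✓
  (0,4): δ = 108.06°  ·
  (1,2): δ = 71.75°  ·
  (1,3): δ = 24.85°  ✓
  (1,4): δ = 47.09°  ✓
  (2,3): δ = 133.11°  ·
  (2,4): δ = 61.16°  ·
  (3,4): δ = 108.05°  ·
antipodal pairs: 4

count = 4; pairs: (0,2), (0,3), (1,3), (1,4)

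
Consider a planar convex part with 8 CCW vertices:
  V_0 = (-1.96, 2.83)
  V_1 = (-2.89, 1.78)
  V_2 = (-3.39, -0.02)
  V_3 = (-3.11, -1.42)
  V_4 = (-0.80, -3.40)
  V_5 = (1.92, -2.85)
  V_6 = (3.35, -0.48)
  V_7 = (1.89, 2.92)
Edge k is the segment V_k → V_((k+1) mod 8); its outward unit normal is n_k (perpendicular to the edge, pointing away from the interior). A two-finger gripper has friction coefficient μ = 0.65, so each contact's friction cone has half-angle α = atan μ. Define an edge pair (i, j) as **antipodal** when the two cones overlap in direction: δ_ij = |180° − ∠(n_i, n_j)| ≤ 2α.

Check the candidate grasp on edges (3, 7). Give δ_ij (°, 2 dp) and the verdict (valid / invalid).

δ = 41.94°, valid

α = atan 0.65 = 33.02°;  2α = 66.05°
edge 3: e_3 = (+2.31, -1.98);  n_3 = (-0.6508, -0.7593)
edge 7: e_7 = (-3.85, -0.09);  n_7 = (-0.0234, +0.9997)
∠(n_3, n_7) = 138.06°
δ = |180° − 138.06°| = 41.94°
41.94° ≤ 2α = 66.05°  →  valid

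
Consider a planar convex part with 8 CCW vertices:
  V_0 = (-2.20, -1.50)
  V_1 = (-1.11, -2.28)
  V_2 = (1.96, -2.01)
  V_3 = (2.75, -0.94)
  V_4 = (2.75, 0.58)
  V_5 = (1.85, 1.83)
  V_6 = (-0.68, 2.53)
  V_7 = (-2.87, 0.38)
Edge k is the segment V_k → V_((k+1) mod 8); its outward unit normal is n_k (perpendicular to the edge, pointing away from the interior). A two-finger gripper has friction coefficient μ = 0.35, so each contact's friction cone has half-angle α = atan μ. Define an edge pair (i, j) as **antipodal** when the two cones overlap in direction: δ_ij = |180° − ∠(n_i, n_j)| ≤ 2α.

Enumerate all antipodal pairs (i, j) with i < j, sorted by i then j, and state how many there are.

count = 6; pairs: (0,4), (0,5), (1,5), (2,6), (3,7), (4,7)

α = atan 0.35 = 19.29°;  2α = 38.58°
n_0 = (-0.5819, -0.8132)
n_1 = (+0.0876, -0.9962)
n_2 = (+0.8045, -0.5940)
n_3 = (+1.0000, -0.0000)
n_4 = (+0.8115, +0.5843)
n_5 = (+0.2667, +0.9638)
n_6 = (-0.7006, +0.7136)
n_7 = (-0.9420, -0.3357)
  (0,1): δ = 139.39°  ·
  (0,2): δ = 90.85°  ·
  (0,3): δ = 54.41°  ·
  (0,4): δ = 18.66°  ✓
  (0,5): δ = 20.12°  ✓
  (0,6): δ = 80.06°  ·
  (0,7): δ = 145.20°  ·
  (1,2): δ = 131.47°  ·
  (1,3): δ = 95.03°  ·
  (1,4): δ = 59.27°  ·
  (1,5): δ = 20.49°  ✓
  (1,6): δ = 39.45°  ·
  (1,7): δ = 104.59°  ·
  (2,3): δ = 143.56°  ·
  (2,4): δ = 107.81°  ·
  (2,5): δ = 69.03°  ·
  (2,6): δ = 9.09°  ✓
  (2,7): δ = 56.05°  ·
  (3,4): δ = 144.25°  ·
  (3,5): δ = 105.47°  ·
  (3,6): δ = 45.53°  ·
  (3,7): δ = 19.62°  ✓
  (4,5): δ = 141.22°  ·
  (4,6): δ = 81.28°  ·
  (4,7): δ = 16.14°  ✓
  (5,6): δ = 120.06°  ·
  (5,7): δ = 54.92°  ·
  (6,7): δ = 114.86°  ·
antipodal pairs: 6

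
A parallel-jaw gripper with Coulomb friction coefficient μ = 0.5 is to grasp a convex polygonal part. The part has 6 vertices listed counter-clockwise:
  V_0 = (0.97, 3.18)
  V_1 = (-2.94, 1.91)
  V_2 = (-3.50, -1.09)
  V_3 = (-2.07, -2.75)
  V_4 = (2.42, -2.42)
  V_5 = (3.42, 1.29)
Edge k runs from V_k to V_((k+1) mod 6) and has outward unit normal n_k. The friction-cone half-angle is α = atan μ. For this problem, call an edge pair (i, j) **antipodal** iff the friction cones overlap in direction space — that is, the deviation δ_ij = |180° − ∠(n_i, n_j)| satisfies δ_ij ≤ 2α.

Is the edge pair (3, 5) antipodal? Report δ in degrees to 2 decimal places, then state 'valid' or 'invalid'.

δ = 41.85°, valid

α = atan 0.5 = 26.57°;  2α = 53.13°
edge 3: e_3 = (+4.49, +0.33);  n_3 = (+0.0733, -0.9973)
edge 5: e_5 = (-2.45, +1.89);  n_5 = (+0.6108, +0.7918)
∠(n_3, n_5) = 138.15°
δ = |180° − 138.15°| = 41.85°
41.85° ≤ 2α = 53.13°  →  valid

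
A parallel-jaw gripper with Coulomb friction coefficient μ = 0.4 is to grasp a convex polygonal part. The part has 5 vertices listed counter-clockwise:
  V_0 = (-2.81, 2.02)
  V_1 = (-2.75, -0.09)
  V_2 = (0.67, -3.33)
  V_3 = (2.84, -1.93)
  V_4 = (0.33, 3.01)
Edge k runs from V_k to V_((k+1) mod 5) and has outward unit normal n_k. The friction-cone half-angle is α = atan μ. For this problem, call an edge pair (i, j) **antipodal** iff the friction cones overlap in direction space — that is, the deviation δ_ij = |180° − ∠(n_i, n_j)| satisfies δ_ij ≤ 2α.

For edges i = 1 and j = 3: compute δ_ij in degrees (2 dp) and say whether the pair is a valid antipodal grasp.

δ = 19.61°, valid

α = atan 0.4 = 21.80°;  2α = 43.60°
edge 1: e_1 = (+3.42, -3.24);  n_1 = (-0.6877, -0.7260)
edge 3: e_3 = (-2.51, +4.94);  n_3 = (+0.8915, +0.4530)
∠(n_1, n_3) = 160.39°
δ = |180° − 160.39°| = 19.61°
19.61° ≤ 2α = 43.60°  →  valid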